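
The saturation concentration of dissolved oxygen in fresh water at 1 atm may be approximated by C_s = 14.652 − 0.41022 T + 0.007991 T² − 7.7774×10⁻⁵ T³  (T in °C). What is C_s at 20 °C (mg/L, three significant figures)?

C_s ≈ 9.02 mg/L

C_s = 14.652 − 0.41022×20 + 0.007991×20² − 7.7774×10⁻⁵×20³ = 9.022 mg/L.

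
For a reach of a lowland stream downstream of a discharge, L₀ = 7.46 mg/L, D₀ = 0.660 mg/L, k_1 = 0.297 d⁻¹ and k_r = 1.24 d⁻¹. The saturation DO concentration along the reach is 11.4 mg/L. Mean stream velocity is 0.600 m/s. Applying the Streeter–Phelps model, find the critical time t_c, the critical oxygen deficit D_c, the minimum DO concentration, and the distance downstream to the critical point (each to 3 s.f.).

t_c ≈ 1.17 d; D_c ≈ 1.26 mg/L; min DO ≈ 10.1 mg/L; x_c ≈ 60.4 km

t_c = [1/(k_r−k_1)] ln[(k_r/k_1)(1 − D₀(k_r−k_1)/(k_1 L₀))]
= [1/(1.24−0.297)] ln[(1.24/0.297)(1 − 0.660×0.9430/(0.297×7.46))]
= (1/0.9430) ln[4.175 × 0.7191] = 1.060 × ln(3.002) = 1.060 × 1.099 = 1.166 d.
D_c = (k_1/k_r) L₀ e^(−k_1 t_c) = (0.297/1.24) × 7.46 × e^(−0.297×1.166) = 0.2395 × 7.46 × 0.7073 = 1.264 mg/L.
Minimum DO = C_s − D_c = 11.4 − 1.264 = 10.14 mg/L.
x_c = v t_c = 0.600 m/s × 1.166 d × 86400 s/d = 60440 m ≈ 60.4 km.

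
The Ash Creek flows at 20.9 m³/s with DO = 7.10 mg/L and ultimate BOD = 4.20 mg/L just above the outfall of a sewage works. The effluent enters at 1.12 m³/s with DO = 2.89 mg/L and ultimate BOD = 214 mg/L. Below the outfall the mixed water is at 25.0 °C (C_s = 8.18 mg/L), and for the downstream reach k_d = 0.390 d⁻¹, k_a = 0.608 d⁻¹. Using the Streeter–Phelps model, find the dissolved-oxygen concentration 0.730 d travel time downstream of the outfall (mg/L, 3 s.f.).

DO ≈ 4.41 mg/L

Mixed DO = (20.9×7.10 + 1.12×2.89)/(20.9+1.12) = 151.6/22.02 = 6.886 mg/L.
Mixed L₀ = (20.9×4.20 + 1.12×214)/(22.02) = 327.5/22.02 = 14.87 mg/L.
Initial deficit D₀ = C_s − DO₀ = 8.18 − 6.886 = 1.294 mg/L.
D(0.730) = [0.390×14.87/(0.608−0.390)](e^(−0.390×0.730) − e^(−0.608×0.730)) + 1.294 e^(−0.608×0.730)
= 26.60 × (0.7522 − 0.6416) + 1.294 × 0.6416 = 3.775 mg/L.
DO = 8.18 − 3.775 = 4.405 mg/L.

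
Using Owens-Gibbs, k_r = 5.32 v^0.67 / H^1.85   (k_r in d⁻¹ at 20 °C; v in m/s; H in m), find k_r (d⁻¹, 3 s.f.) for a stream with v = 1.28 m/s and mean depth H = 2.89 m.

k_r ≈ 0.881 d⁻¹

k_r = 5.32 × 1.28^0.67 / 2.89^1.85 = 5.32 × 1.180 / 7.123 = 0.8812 d⁻¹.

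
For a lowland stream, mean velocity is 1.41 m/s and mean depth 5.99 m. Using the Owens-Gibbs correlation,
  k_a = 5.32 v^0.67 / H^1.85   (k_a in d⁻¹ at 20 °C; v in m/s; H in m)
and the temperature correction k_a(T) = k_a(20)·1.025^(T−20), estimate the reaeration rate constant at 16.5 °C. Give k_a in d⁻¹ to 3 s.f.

k_a ≈ 0.224 d⁻¹

k_a(20) = 5.32 × 1.41^0.67 / 5.99^1.85 = 5.32 × 1.259 / 27.43 = 0.2441 d⁻¹.
k_a(16.5) = 0.2441 × 1.025^(16.5−20) = 0.2441 × 0.9172 = 0.2239 d⁻¹.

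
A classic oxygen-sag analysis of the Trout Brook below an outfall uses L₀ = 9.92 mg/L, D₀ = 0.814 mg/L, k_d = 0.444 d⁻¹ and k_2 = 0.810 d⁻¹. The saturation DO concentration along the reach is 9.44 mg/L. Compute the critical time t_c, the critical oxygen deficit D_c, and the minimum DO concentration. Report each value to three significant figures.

At the critical point dD/dt = 0, so k_d L₀ e^(−k_d t) = k_2 D. Substituting D(t) from the Streeter–Phelps equation and solving for t gives
t_c = ln[(k_2/k_d)(1 − D₀(k_2−k_d)/(k_d L₀))] / (k_2−k_d).
Here k_2−k_d = 0.3660 d⁻¹ and 1 − D₀(k_2−k_d)/(k_d L₀) = 1 − 0.814×0.3660/(0.444×9.92) = 0.9324, so
t_c = ln(1.824 × 0.9324) / 0.3660 = 0.5312 / 0.3660 = 1.451 d.
D_c = (k_d/k_2) L₀ e^(−k_d t_c) = (0.444/0.810) × 9.92 × e^(−0.444×1.451) = 0.5481 × 9.92 × 0.5250 = 2.855 mg/L.
Minimum DO = C_s − D_c = 9.44 − 2.855 = 6.585 mg/L.

t_c ≈ 1.45 d; D_c ≈ 2.85 mg/L; min DO ≈ 6.59 mg/L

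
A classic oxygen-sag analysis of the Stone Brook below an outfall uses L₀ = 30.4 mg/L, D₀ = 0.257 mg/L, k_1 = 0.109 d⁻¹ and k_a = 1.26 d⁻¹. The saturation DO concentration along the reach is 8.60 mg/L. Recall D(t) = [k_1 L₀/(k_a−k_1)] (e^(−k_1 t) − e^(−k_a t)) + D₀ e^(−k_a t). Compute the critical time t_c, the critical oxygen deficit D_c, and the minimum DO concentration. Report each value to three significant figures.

t_c ≈ 2.05 d; D_c ≈ 2.10 mg/L; min DO ≈ 6.50 mg/L

t_c = [1/(k_a−k_1)] ln[(k_a/k_1)(1 − D₀(k_a−k_1)/(k_1 L₀))]
= [1/(1.26−0.109)] ln[(1.26/0.109)(1 − 0.257×1.151/(0.109×30.4))]
= (1/1.151) ln[11.56 × 0.9107] = 0.8688 × ln(10.53) = 0.8688 × 2.354 = 2.045 d.
D_c = (k_1/k_a) L₀ e^(−k_1 t_c) = (0.109/1.26) × 30.4 × e^(−0.109×2.045) = 0.08651 × 30.4 × 0.8002 = 2.104 mg/L.
Minimum DO = C_s − D_c = 8.60 − 2.104 = 6.496 mg/L.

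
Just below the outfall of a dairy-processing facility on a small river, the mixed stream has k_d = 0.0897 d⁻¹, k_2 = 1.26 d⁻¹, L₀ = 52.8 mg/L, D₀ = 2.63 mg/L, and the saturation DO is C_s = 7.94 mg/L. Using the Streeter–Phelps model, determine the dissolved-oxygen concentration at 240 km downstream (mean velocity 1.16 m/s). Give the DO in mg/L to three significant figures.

DO ≈ 4.74 mg/L

Travel time t = x/v = 240 km / (1.16 m/s) = 240000 m / 1.16 m/s = 206900 s = 2.395 d.
k_d L₀/(k_2−k_d) = 0.0897×52.8/(1.26−0.0897) = 4.736/1.170 = 4.047 mg/L.
e^(−k_d t) = e^(−0.0897×2.395) = 0.8067; e^(−k_2 t) = e^(−1.26×2.395) = 0.04894.
D = 4.047 × (0.8067 − 0.04894) + 2.63 × 0.04894 = 3.067 + 0.1287 = 3.195 mg/L.
DO = C_s − D = 7.94 − 3.195 = 4.745 mg/L.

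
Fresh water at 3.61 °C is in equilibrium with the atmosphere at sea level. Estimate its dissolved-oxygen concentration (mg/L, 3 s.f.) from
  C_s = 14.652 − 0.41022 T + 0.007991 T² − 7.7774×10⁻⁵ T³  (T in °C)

C_s ≈ 13.3 mg/L

C_s = 14.652 − 0.41022×3.61 + 0.007991×3.61² − 7.7774×10⁻⁵×3.61³ = 13.27 mg/L.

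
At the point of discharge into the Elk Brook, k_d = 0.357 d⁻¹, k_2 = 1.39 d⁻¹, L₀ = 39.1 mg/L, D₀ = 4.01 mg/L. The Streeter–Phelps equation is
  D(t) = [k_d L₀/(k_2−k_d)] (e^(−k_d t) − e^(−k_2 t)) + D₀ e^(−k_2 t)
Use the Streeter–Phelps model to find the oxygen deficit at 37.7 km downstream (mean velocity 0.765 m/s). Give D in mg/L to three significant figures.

D ≈ 6.72 mg/L

Travel time t = x/v = 37.7 km / (0.765 m/s) = 37700 m / 0.765 m/s = 49280 s = 0.5704 d.
k_d L₀/(k_2−k_d) = 0.357×39.1/(1.39−0.357) = 13.96/1.033 = 13.51 mg/L.
e^(−k_d t) = e^(−0.357×0.5704) = 0.8158; e^(−k_2 t) = e^(−1.39×0.5704) = 0.4526.
D = 13.51 × (0.8158 − 0.4526) + 4.01 × 0.4526 = 4.908 + 1.815 = 6.723 mg/L.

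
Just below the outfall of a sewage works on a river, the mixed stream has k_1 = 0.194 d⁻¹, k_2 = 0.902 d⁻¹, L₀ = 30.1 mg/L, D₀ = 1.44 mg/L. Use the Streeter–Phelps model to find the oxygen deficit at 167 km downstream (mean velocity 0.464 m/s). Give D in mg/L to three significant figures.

D ≈ 3.52 mg/L

Travel time t = x/v = 167 km / (0.464 m/s) = 167000 m / 0.464 m/s = 359900 s = 4.166 d.
k_1 L₀/(k_2−k_1) = 0.194×30.1/(0.902−0.194) = 5.839/0.7080 = 8.248 mg/L.
e^(−k_1 t) = e^(−0.194×4.166) = 0.4457; e^(−k_2 t) = e^(−0.902×4.166) = 0.02334.
D = 8.248 × (0.4457 − 0.02334) + 1.44 × 0.02334 = 3.483 + 0.03361 = 3.517 mg/L.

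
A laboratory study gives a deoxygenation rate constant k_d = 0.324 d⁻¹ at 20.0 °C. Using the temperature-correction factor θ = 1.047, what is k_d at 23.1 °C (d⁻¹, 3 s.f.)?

k_d ≈ 0.374 d⁻¹

k_d(T₂) = k_d(T₁) · θ^(T₂−T₁) = 0.324 × 1.047^(23.1−20.0)
= 0.324 × 1.047^3.10 = 0.324 × 1.153 = 0.3736 d⁻¹.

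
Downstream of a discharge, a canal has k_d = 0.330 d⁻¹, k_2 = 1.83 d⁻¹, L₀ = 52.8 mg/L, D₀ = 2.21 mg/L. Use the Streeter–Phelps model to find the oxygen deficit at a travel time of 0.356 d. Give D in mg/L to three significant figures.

k_d L₀/(k_2−k_d) = 0.330×52.8/(1.83−0.330) = 17.42/1.500 = 11.62 mg/L.
e^(−k_d t) = e^(−0.330×0.3560) = 0.8892; e^(−k_2 t) = e^(−1.83×0.3560) = 0.5213.
D = 11.62 × (0.8892 − 0.5213) + 2.21 × 0.5213 = 4.273 + 1.152 = 5.425 mg/L.

D ≈ 5.43 mg/L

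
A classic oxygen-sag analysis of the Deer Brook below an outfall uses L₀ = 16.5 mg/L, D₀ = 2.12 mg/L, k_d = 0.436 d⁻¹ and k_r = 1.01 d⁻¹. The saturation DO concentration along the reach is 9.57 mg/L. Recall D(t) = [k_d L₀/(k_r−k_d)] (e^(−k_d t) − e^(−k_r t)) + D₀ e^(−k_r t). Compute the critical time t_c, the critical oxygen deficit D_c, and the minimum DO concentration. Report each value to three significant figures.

t_c ≈ 1.14 d; D_c ≈ 4.33 mg/L; min DO ≈ 5.24 mg/L

At the critical point dD/dt = 0, so k_d L₀ e^(−k_d t) = k_r D. Substituting D(t) from the Streeter–Phelps equation and solving for t gives
t_c = ln[(k_r/k_d)(1 − D₀(k_r−k_d)/(k_d L₀))] / (k_r−k_d).
Here k_r−k_d = 0.5740 d⁻¹ and 1 − D₀(k_r−k_d)/(k_d L₀) = 1 − 2.12×0.5740/(0.436×16.5) = 0.8308, so
t_c = ln(2.317 × 0.8308) / 0.5740 = 0.6548 / 0.5740 = 1.141 d.
L(t_c) = L₀ e^(−k_d t_c) = 16.5 × 0.6081 = 10.03 mg/L, and at the critical point k_r D_c = k_d L, so D_c = (0.436/1.01) × 10.03 = 4.332 mg/L.
Minimum DO = C_s − D_c = 9.57 − 4.332 = 5.238 mg/L.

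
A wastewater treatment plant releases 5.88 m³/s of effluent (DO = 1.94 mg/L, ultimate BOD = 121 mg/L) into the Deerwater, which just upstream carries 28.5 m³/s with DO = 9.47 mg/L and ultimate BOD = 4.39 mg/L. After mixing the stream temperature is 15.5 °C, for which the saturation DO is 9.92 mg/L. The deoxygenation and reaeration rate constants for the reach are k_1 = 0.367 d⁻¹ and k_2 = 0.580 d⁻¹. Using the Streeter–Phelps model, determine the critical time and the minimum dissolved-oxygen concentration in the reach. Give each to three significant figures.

t_c ≈ 1.95 d; minimum DO ≈ 2.39 mg/L

Mixed DO = (28.5×9.47 + 5.88×1.94)/(28.5+5.88) = 281.3/34.38 = 8.182 mg/L.
Mixed L₀ = (28.5×4.39 + 5.88×121)/(34.38) = 836.6/34.38 = 24.33 mg/L.
Initial deficit D₀ = C_s − DO₀ = 9.92 − 8.182 = 1.738 mg/L.
t_c = (1/0.2130) ln[(0.580/0.367)(1 − 1.738×0.2130/(0.367×24.33))] = 4.695 × ln(1.515) = 1.950 d.
D_c = (0.367/0.580) × 24.33 × e^(−0.367×1.950) = 0.6328 × 24.33 × 0.4889 = 7.528 mg/L.
Minimum DO = 9.92 − 7.528 = 2.392 mg/L.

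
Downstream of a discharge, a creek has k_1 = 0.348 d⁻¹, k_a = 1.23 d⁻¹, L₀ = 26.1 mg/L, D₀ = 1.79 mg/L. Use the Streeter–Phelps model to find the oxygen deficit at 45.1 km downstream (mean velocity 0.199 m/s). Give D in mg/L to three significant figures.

D ≈ 3.80 mg/L

Travel time t = x/v = 45.1 km / (0.199 m/s) = 45100 m / 0.199 m/s = 226600 s = 2.623 d.
k_1 L₀/(k_a−k_1) = 0.348×26.1/(1.23−0.348) = 9.083/0.8820 = 10.30 mg/L.
e^(−k_1 t) = e^(−0.348×2.623) = 0.4014; e^(−k_a t) = e^(−1.23×2.623) = 0.03970.
D = 10.30 × (0.4014 − 0.03970) + 1.79 × 0.03970 = 3.725 + 0.07107 = 3.796 mg/L.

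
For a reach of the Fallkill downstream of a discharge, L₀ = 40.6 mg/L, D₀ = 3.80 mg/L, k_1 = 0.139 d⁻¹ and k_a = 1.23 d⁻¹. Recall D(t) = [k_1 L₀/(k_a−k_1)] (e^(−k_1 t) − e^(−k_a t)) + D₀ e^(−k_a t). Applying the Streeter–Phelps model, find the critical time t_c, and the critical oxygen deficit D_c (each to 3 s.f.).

With k_a/k_1 = 8.849 and 1 − D₀(k_a−k_1)/(k_1 L₀) = 0.2654,
t_c = ln(8.849 × 0.2654) / (1.23 − 0.139) = ln(2.348) / 1.091 = 0.8537/1.091 = 0.7825 d.
D_c = (k_1/k_a) L₀ e^(−k_1 t_c) = (0.139/1.23) × 40.6 × e^(−0.139×0.7825) = 0.1130 × 40.6 × 0.8969 = 4.115 mg/L.

t_c ≈ 0.782 d; D_c ≈ 4.12 mg/L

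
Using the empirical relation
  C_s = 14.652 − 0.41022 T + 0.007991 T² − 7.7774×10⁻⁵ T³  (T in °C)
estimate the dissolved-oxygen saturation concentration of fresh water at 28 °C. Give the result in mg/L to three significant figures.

C_s ≈ 7.72 mg/L

C_s = 14.652 − 0.41022×28 + 0.007991×28² − 7.7774×10⁻⁵×28³ = 7.723 mg/L.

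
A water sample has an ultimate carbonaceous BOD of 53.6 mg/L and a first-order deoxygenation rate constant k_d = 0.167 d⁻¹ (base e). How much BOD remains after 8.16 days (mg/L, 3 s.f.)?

L ≈ 13.7 mg/L

L_t = L₀ e^(−k_d t) = 53.6 × e^(−0.167×8.16) = 53.6 × 0.2560 = 13.72 mg/L.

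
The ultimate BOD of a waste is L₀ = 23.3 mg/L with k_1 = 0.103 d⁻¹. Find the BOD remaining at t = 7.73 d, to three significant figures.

L ≈ 10.5 mg/L

L_t = L₀ e^(−k_1 t) = 23.3 × e^(−0.103×7.73) = 23.3 × 0.4510 = 10.51 mg/L.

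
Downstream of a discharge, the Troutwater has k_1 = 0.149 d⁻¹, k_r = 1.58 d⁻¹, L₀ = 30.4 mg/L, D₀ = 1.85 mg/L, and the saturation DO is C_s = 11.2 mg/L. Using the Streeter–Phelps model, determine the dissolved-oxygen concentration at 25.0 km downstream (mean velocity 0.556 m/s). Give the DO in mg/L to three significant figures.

DO ≈ 8.85 mg/L

Travel time t = x/v = 25.0 km / (0.556 m/s) = 25000 m / 0.556 m/s = 44960 s = 0.5204 d.
k_1 L₀/(k_r−k_1) = 0.149×30.4/(1.58−0.149) = 4.530/1.431 = 3.165 mg/L.
e^(−k_1 t) = e^(−0.149×0.5204) = 0.9254; e^(−k_r t) = e^(−1.58×0.5204) = 0.4394.
D = 3.165 × (0.9254 − 0.4394) + 1.85 × 0.4394 = 1.538 + 0.8130 = 2.351 mg/L.
DO = C_s − D = 11.2 − 2.351 = 8.849 mg/L.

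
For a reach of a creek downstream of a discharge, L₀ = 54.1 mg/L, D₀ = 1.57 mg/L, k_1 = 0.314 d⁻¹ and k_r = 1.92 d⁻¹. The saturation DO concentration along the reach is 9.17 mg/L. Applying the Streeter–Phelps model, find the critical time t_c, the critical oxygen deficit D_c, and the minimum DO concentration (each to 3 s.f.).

t_c ≈ 1.03 d; D_c ≈ 6.41 mg/L; min DO ≈ 2.76 mg/L

t_c = [1/(k_r−k_1)] ln[(k_r/k_1)(1 − D₀(k_r−k_1)/(k_1 L₀))]
= [1/(1.92−0.314)] ln[(1.92/0.314)(1 − 1.57×1.606/(0.314×54.1))]
= (1/1.606) ln[6.115 × 0.8516] = 0.6227 × ln(5.207) = 0.6227 × 1.650 = 1.027 d.
L(t_c) = L₀ e^(−k_1 t_c) = 54.1 × 0.7243 = 39.18 mg/L, and at the critical point k_r D_c = k_1 L, so D_c = (0.314/1.92) × 39.18 = 6.408 mg/L.
Minimum DO = C_s − D_c = 9.17 − 6.408 = 2.762 mg/L.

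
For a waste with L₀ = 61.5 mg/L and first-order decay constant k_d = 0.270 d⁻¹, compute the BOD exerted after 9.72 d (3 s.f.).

y ≈ 57.0 mg/L

y_t = L₀(1 − e^(−k_d t)) = 61.5 × (1 − e^(−0.270×9.72))
= 61.5 × (1 − 0.07248) = 61.5 × 0.9275 = 57.04 mg/L.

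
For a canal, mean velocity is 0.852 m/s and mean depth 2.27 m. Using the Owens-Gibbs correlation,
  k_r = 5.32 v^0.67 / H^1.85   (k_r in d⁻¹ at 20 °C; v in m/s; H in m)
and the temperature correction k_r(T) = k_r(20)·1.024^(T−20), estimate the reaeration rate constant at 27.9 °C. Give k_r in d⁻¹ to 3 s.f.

k_r ≈ 1.26 d⁻¹

k_r(20) = 5.32 × 0.852^0.67 / 2.27^1.85 = 5.32 × 0.8982 / 4.557 = 1.049 d⁻¹.
k_r(27.9) = 1.049 × 1.024^(27.9−20) = 1.049 × 1.206 = 1.265 d⁻¹.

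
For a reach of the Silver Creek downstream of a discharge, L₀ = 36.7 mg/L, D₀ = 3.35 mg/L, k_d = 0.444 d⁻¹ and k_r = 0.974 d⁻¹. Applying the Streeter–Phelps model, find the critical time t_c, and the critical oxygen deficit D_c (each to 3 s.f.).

t_c ≈ 1.26 d; D_c ≈ 9.54 mg/L

t_c = [1/(k_r−k_d)] ln[(k_r/k_d)(1 − D₀(k_r−k_d)/(k_d L₀))]
= [1/(0.974−0.444)] ln[(0.974/0.444)(1 − 3.35×0.5300/(0.444×36.7))]
= (1/0.5300) ln[2.194 × 0.8910] = 1.887 × ln(1.955) = 1.887 × 0.6702 = 1.265 d.
L(t_c) = L₀ e^(−k_d t_c) = 36.7 × 0.5704 = 20.93 mg/L, and at the critical point k_r D_c = k_d L, so D_c = (0.444/0.974) × 20.93 = 9.542 mg/L.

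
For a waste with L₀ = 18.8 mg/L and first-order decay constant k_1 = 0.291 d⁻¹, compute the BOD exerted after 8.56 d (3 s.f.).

y_t = L₀(1 − e^(−k_1 t)) = 18.8 × (1 − e^(−0.291×8.56))
= 18.8 × (1 − 0.08283) = 18.8 × 0.9172 = 17.24 mg/L.

y ≈ 17.2 mg/L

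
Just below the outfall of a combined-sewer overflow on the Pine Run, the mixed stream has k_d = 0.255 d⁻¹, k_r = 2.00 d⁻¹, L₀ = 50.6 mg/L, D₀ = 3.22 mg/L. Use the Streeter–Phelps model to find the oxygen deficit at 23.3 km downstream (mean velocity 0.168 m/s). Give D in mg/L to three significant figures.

Travel time t = x/v = 23.3 km / (0.168 m/s) = 23300 m / 0.168 m/s = 138700 s = 1.605 d.
k_d L₀/(k_r−k_d) = 0.255×50.6/(2.00−0.255) = 12.90/1.745 = 7.394 mg/L.
e^(−k_d t) = e^(−0.255×1.605) = 0.6641; e^(−k_r t) = e^(−2.00×1.605) = 0.04034.
D = 7.394 × (0.6641 − 0.04034) + 3.22 × 0.04034 = 4.612 + 0.1299 = 4.742 mg/L.

D ≈ 4.74 mg/L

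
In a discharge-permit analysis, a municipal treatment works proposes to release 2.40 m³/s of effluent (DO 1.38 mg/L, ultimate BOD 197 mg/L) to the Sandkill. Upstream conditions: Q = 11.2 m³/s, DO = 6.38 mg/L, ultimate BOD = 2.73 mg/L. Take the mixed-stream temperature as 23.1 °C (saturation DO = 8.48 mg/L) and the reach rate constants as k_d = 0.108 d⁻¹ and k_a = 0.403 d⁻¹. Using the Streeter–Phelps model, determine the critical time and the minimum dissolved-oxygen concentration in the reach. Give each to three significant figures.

t_c ≈ 3.62 d; minimum DO ≈ 1.77 mg/L

Mixed DO = (11.2×6.38 + 2.40×1.38)/(11.2+2.40) = 74.77/13.60 = 5.498 mg/L.
Mixed L₀ = (11.2×2.73 + 2.40×197)/(13.60) = 503.4/13.60 = 37.01 mg/L.
Initial deficit D₀ = C_s − DO₀ = 8.48 − 5.498 = 2.982 mg/L.
t_c = (1/0.2950) ln[(0.403/0.108)(1 − 2.982×0.2950/(0.108×37.01))] = 3.390 × ln(2.910) = 3.621 d.
D_c = (0.108/0.403) × 37.01 × e^(−0.108×3.621) = 0.2680 × 37.01 × 0.6763 = 6.709 mg/L.
Minimum DO = 8.48 − 6.709 = 1.771 mg/L.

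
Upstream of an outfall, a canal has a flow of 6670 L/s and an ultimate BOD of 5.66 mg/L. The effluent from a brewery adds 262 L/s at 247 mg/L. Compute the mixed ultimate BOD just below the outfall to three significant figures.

14.8 mg/L

Flow-weighted mixing: C = (Q_r C_r + Q_w C_w)/(Q_r + Q_w)
= (6670×5.66 + 262×247)/(6670 + 262) = 102500/6932 = 14.78 mg/L.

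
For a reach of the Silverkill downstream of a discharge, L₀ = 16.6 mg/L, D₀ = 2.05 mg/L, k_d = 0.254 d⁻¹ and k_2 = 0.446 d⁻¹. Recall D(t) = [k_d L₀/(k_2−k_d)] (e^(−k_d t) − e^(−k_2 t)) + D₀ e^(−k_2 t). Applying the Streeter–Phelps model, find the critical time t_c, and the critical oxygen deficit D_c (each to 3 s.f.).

At the critical point dD/dt = 0, so k_d L₀ e^(−k_d t) = k_2 D. Substituting D(t) from the Streeter–Phelps equation and solving for t gives
t_c = ln[(k_2/k_d)(1 − D₀(k_2−k_d)/(k_d L₀))] / (k_2−k_d).
Here k_2−k_d = 0.1920 d⁻¹ and 1 − D₀(k_2−k_d)/(k_d L₀) = 1 − 2.05×0.1920/(0.254×16.6) = 0.9067, so
t_c = ln(1.756 × 0.9067) / 0.1920 = 0.4650 / 0.1920 = 2.422 d.
L(t_c) = L₀ e^(−k_d t_c) = 16.6 × 0.5406 = 8.973 mg/L, and at the critical point k_2 D_c = k_d L, so D_c = (0.254/0.446) × 8.973 = 5.110 mg/L.

t_c ≈ 2.42 d; D_c ≈ 5.11 mg/L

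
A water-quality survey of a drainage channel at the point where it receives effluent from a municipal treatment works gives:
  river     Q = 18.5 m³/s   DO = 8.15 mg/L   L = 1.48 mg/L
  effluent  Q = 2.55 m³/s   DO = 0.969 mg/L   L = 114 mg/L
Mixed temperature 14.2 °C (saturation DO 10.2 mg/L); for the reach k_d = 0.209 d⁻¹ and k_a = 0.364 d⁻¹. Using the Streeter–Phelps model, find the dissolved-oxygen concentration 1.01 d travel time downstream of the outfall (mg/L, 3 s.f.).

Mixed DO = (18.5×8.15 + 2.55×0.969)/(18.5+2.55) = 153.2/21.05 = 7.280 mg/L.
Mixed L₀ = (18.5×1.48 + 2.55×114)/(21.05) = 318.1/21.05 = 15.11 mg/L.
Initial deficit D₀ = C_s − DO₀ = 10.2 − 7.280 = 2.920 mg/L.
D(1.01) = [0.209×15.11/(0.364−0.209)](e^(−0.209×1.01) − e^(−0.364×1.01)) + 2.920 e^(−0.364×1.01)
= 20.38 × (0.8097 − 0.6924) + 2.920 × 0.6924 = 4.412 mg/L.
DO = 10.2 − 4.412 = 5.788 mg/L.

DO ≈ 5.79 mg/L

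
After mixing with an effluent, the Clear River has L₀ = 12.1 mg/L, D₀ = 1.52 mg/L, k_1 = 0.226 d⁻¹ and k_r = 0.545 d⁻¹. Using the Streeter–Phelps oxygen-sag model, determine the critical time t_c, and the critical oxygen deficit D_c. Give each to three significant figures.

t_c = [1/(k_r−k_1)] ln[(k_r/k_1)(1 − D₀(k_r−k_1)/(k_1 L₀))]
= [1/(0.545−0.226)] ln[(0.545/0.226)(1 − 1.52×0.3190/(0.226×12.1))]
= (1/0.3190) ln[2.412 × 0.8227] = 3.135 × ln(1.984) = 3.135 × 0.6851 = 2.148 d.
D_c = (k_1/k_r) L₀ e^(−k_1 t_c) = (0.226/0.545) × 12.1 × e^(−0.226×2.148) = 0.4147 × 12.1 × 0.6155 = 3.088 mg/L.

t_c ≈ 2.15 d; D_c ≈ 3.09 mg/L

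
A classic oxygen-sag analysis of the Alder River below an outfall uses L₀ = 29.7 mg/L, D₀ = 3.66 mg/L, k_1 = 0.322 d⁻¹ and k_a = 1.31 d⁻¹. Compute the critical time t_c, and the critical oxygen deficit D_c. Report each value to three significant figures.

At the critical point dD/dt = 0, so k_1 L₀ e^(−k_1 t) = k_a D. Substituting D(t) from the Streeter–Phelps equation and solving for t gives
t_c = ln[(k_a/k_1)(1 − D₀(k_a−k_1)/(k_1 L₀))] / (k_a−k_1).
Here k_a−k_1 = 0.9880 d⁻¹ and 1 − D₀(k_a−k_1)/(k_1 L₀) = 1 − 3.66×0.9880/(0.322×29.7) = 0.6219, so
t_c = ln(4.068 × 0.6219) / 0.9880 = 0.9282 / 0.9880 = 0.9395 d.
D_c = (k_1/k_a) L₀ e^(−k_1 t_c) = (0.322/1.31) × 29.7 × e^(−0.322×0.9395) = 0.2458 × 29.7 × 0.7390 = 5.395 mg/L.

t_c ≈ 0.940 d; D_c ≈ 5.39 mg/L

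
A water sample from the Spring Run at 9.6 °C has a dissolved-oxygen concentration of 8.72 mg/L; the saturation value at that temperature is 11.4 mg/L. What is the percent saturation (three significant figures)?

76.5 % saturation

% saturation = C/C_s × 100 = 8.72/11.4 × 100 = 76.5 %.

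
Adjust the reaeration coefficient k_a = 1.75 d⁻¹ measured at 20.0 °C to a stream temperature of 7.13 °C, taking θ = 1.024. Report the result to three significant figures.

k_a ≈ 1.29 d⁻¹

k_a(T₂) = k_a(T₁) · θ^(T₂−T₁) = 1.75 × 1.024^(7.13−20.0)
= 1.75 × 1.024^-12.9 = 1.75 × 0.7370 = 1.290 d⁻¹.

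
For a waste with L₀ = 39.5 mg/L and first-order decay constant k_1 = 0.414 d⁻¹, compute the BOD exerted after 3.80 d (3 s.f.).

y_t = L₀(1 − e^(−k_1 t)) = 39.5 × (1 − e^(−0.414×3.80))
= 39.5 × (1 − 0.2074) = 39.5 × 0.7926 = 31.31 mg/L.

y ≈ 31.3 mg/L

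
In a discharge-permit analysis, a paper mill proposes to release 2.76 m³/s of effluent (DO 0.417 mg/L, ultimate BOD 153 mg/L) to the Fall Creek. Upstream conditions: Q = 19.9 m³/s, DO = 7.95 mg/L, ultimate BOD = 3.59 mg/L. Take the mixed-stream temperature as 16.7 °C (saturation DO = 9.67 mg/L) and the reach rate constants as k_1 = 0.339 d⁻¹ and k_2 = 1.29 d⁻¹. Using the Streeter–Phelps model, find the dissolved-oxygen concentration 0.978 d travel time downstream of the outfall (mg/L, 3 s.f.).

DO ≈ 5.55 mg/L

Mixed DO = (19.9×7.95 + 2.76×0.417)/(19.9+2.76) = 159.4/22.66 = 7.032 mg/L.
Mixed L₀ = (19.9×3.59 + 2.76×153)/(22.66) = 493.7/22.66 = 21.79 mg/L.
Initial deficit D₀ = C_s − DO₀ = 9.67 − 7.032 = 2.638 mg/L.
D(0.978) = [0.339×21.79/(1.29−0.339)](e^(−0.339×0.978) − e^(−1.29×0.978)) + 2.638 e^(−1.29×0.978)
= 7.767 × (0.7178 − 0.2832) + 2.638 × 0.2832 = 4.123 mg/L.
DO = 9.67 − 4.123 = 5.547 mg/L.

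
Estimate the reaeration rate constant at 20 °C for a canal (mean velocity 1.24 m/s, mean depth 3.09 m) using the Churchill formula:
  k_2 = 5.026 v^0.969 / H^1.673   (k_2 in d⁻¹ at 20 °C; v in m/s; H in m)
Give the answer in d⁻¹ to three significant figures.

k_2 ≈ 0.938 d⁻¹

k_2 = 5.026 × 1.24^0.969 / 3.09^1.673 = 5.026 × 1.232 / 6.602 = 0.9377 d⁻¹.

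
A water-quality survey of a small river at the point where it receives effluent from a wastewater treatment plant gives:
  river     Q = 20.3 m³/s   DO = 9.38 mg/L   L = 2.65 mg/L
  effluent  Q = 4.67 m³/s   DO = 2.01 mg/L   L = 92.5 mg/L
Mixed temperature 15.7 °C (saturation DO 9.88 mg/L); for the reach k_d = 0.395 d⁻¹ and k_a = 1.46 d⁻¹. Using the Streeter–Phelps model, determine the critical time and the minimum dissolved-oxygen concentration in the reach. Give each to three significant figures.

t_c ≈ 0.944 d; minimum DO ≈ 6.26 mg/L

Mixed DO = (20.3×9.38 + 4.67×2.01)/(20.3+4.67) = 199.8/24.97 = 8.002 mg/L.
Mixed L₀ = (20.3×2.65 + 4.67×92.5)/(24.97) = 485.8/24.97 = 19.45 mg/L.
Initial deficit D₀ = C_s − DO₀ = 9.88 − 8.002 = 1.878 mg/L.
t_c = (1/1.065) ln[(1.46/0.395)(1 − 1.878×1.065/(0.395×19.45))] = 0.9390 × ln(2.734) = 0.9444 d.
D_c = (0.395/1.46) × 19.45 × e^(−0.395×0.9444) = 0.2705 × 19.45 × 0.6886 = 3.625 mg/L.
Minimum DO = 9.88 − 3.625 = 6.255 mg/L.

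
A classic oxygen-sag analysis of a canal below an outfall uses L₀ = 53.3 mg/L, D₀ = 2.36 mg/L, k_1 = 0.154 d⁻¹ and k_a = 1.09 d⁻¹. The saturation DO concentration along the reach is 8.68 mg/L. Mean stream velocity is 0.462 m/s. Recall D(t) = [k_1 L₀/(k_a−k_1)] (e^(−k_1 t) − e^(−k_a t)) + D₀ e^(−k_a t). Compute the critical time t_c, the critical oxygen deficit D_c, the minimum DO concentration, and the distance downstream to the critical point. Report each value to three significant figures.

With k_a/k_1 = 7.078 and 1 − D₀(k_a−k_1)/(k_1 L₀) = 0.7309,
t_c = ln(7.078 × 0.7309) / (1.09 − 0.154) = ln(5.173) / 0.9360 = 1.643/0.9360 = 1.756 d.
L(t_c) = L₀ e^(−k_1 t_c) = 53.3 × 0.7631 = 40.67 mg/L, and at the critical point k_a D_c = k_1 L, so D_c = (0.154/1.09) × 40.67 = 5.746 mg/L.
Minimum DO = C_s − D_c = 8.68 − 5.746 = 2.934 mg/L.
x_c = v t_c = 0.462 m/s × 1.756 d × 86400 s/d = 70090 m ≈ 70.1 km.

t_c ≈ 1.76 d; D_c ≈ 5.75 mg/L; min DO ≈ 2.93 mg/L; x_c ≈ 70.1 km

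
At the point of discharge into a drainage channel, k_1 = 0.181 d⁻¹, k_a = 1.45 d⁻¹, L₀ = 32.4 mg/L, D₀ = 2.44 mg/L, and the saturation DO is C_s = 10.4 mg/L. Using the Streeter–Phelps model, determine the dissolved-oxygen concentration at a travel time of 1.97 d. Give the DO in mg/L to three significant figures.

DO ≈ 7.29 mg/L

k_1 L₀/(k_a−k_1) = 0.181×32.4/(1.45−0.181) = 5.864/1.269 = 4.621 mg/L.
e^(−k_1 t) = e^(−0.181×1.970) = 0.7001; e^(−k_a t) = e^(−1.45×1.970) = 0.05747.
D = 4.621 × (0.7001 − 0.05747) + 2.44 × 0.05747 = 2.970 + 0.1402 = 3.110 mg/L.
DO = C_s − D = 10.4 − 3.110 = 7.290 mg/L.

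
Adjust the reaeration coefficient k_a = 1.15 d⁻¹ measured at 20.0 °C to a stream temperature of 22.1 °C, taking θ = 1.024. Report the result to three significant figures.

k_a(T₂) = k_a(T₁) · θ^(T₂−T₁) = 1.15 × 1.024^(22.1−20.0)
= 1.15 × 1.024^2.10 = 1.15 × 1.051 = 1.209 d⁻¹.

k_a ≈ 1.21 d⁻¹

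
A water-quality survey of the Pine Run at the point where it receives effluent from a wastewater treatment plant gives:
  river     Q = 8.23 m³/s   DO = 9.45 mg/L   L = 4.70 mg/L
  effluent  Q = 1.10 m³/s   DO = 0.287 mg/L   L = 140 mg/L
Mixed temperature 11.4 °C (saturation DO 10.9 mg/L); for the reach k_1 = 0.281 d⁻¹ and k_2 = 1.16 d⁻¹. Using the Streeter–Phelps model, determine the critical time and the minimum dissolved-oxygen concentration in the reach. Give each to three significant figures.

t_c ≈ 1.06 d; minimum DO ≈ 7.19 mg/L

Mixed DO = (8.23×9.45 + 1.10×0.287)/(8.23+1.10) = 78.09/9.330 = 8.370 mg/L.
Mixed L₀ = (8.23×4.70 + 1.10×140)/(9.330) = 192.7/9.330 = 20.65 mg/L.
Initial deficit D₀ = C_s − DO₀ = 10.9 − 8.370 = 2.530 mg/L.
t_c = (1/0.8790) ln[(1.16/0.281)(1 − 2.530×0.8790/(0.281×20.65))] = 1.138 × ln(2.546) = 1.063 d.
D_c = (0.281/1.16) × 20.65 × e^(−0.281×1.063) = 0.2422 × 20.65 × 0.7417 = 3.711 mg/L.
Minimum DO = 10.9 − 3.711 = 7.189 mg/L.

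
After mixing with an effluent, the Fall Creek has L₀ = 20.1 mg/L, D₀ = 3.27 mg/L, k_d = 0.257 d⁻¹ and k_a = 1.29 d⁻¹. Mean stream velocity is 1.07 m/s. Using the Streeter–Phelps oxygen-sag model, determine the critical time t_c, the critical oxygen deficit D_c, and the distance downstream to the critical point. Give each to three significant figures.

With k_a/k_d = 5.019 and 1 − D₀(k_a−k_d)/(k_d L₀) = 0.3461,
t_c = ln(5.019 × 0.3461) / (1.29 − 0.257) = ln(1.737) / 1.033 = 0.5523/1.033 = 0.5346 d.
L(t_c) = L₀ e^(−k_d t_c) = 20.1 × 0.8716 = 17.52 mg/L, and at the critical point k_a D_c = k_d L, so D_c = (0.257/1.29) × 17.52 = 3.490 mg/L.
x_c = v t_c = 1.07 m/s × 0.5346 d × 86400 s/d = 49420 m ≈ 49.4 km.

t_c ≈ 0.535 d; D_c ≈ 3.49 mg/L; x_c ≈ 49.4 km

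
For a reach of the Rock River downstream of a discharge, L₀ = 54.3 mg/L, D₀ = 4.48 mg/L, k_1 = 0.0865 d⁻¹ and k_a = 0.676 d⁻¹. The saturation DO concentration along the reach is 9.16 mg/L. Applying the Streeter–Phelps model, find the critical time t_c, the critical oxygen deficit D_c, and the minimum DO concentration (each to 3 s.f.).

At the critical point dD/dt = 0, so k_1 L₀ e^(−k_1 t) = k_a D. Substituting D(t) from the Streeter–Phelps equation and solving for t gives
t_c = ln[(k_a/k_1)(1 − D₀(k_a−k_1)/(k_1 L₀))] / (k_a−k_1).
Here k_a−k_1 = 0.5895 d⁻¹ and 1 − D₀(k_a−k_1)/(k_1 L₀) = 1 − 4.48×0.5895/(0.0865×54.3) = 0.4377, so
t_c = ln(7.815 × 0.4377) / 0.5895 = 1.230 / 0.5895 = 2.086 d.
L(t_c) = L₀ e^(−k_1 t_c) = 54.3 × 0.8349 = 45.33 mg/L, and at the critical point k_a D_c = k_1 L, so D_c = (0.0865/0.676) × 45.33 = 5.801 mg/L.
Minimum DO = C_s − D_c = 9.16 − 5.801 = 3.359 mg/L.

t_c ≈ 2.09 d; D_c ≈ 5.80 mg/L; min DO ≈ 3.36 mg/L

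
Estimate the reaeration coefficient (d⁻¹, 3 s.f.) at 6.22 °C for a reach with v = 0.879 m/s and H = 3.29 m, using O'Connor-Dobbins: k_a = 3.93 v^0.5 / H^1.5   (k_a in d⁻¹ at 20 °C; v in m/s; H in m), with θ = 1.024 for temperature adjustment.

k_a ≈ 0.445 d⁻¹

k_a(20) = 3.93 × 0.879^0.5 / 3.29^1.5 = 3.93 × 0.9375 / 5.968 = 0.6174 d⁻¹.
k_a(6.22) = 0.6174 × 1.024^(6.22−20) = 0.6174 × 0.7212 = 0.4453 d⁻¹.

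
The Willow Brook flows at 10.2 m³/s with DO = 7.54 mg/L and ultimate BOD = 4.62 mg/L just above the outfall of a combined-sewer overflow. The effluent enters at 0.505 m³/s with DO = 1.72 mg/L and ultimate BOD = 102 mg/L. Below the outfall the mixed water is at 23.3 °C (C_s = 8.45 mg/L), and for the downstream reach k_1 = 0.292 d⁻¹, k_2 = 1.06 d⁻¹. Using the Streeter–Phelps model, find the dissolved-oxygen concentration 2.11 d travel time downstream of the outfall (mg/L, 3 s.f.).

DO ≈ 6.81 mg/L

Mixed DO = (10.2×7.54 + 0.505×1.72)/(10.2+0.505) = 77.78/10.71 = 7.265 mg/L.
Mixed L₀ = (10.2×4.62 + 0.505×102)/(10.71) = 98.63/10.71 = 9.214 mg/L.
Initial deficit D₀ = C_s − DO₀ = 8.45 − 7.265 = 1.185 mg/L.
D(2.11) = [0.292×9.214/(1.06−0.292)](e^(−0.292×2.11) − e^(−1.06×2.11)) + 1.185 e^(−1.06×2.11)
= 3.503 × (0.5400 − 0.1068) + 1.185 × 0.1068 = 1.644 mg/L.
DO = 8.45 − 1.644 = 6.806 mg/L.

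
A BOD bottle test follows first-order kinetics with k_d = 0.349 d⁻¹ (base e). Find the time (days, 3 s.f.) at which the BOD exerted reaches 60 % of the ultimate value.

y/L₀ = 1 − e^(−k_d t) = 0.60 ⇒ e^(−k_d t) = 0.400
t = −ln(0.400) / 0.349 = 0.9163 / 0.349 = 2.625 d.

t ≈ 2.63 d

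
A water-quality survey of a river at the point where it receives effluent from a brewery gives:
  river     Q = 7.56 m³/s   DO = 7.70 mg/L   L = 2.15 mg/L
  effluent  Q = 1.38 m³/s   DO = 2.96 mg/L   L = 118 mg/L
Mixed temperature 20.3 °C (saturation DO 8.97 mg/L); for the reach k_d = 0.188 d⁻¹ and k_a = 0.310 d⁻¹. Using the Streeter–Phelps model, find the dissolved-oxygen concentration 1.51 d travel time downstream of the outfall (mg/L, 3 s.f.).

Mixed DO = (7.56×7.70 + 1.38×2.96)/(7.56+1.38) = 62.30/8.940 = 6.968 mg/L.
Mixed L₀ = (7.56×2.15 + 1.38×118)/(8.940) = 179.1/8.940 = 20.03 mg/L.
Initial deficit D₀ = C_s − DO₀ = 8.97 − 6.968 = 2.002 mg/L.
D(1.51) = [0.188×20.03/(0.310−0.188)](e^(−0.188×1.51) − e^(−0.310×1.51)) + 2.002 e^(−0.310×1.51)
= 30.87 × (0.7529 − 0.6262) + 2.002 × 0.6262 = 5.164 mg/L.
DO = 8.97 − 5.164 = 3.806 mg/L.

DO ≈ 3.81 mg/L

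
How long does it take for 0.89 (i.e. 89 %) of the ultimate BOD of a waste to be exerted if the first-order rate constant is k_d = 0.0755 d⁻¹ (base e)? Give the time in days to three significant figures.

t ≈ 29.2 d

y/L₀ = 1 − e^(−k_d t) = 0.89 ⇒ e^(−k_d t) = 0.110
t = −ln(0.110) / 0.0755 = 2.207 / 0.0755 = 29.24 d.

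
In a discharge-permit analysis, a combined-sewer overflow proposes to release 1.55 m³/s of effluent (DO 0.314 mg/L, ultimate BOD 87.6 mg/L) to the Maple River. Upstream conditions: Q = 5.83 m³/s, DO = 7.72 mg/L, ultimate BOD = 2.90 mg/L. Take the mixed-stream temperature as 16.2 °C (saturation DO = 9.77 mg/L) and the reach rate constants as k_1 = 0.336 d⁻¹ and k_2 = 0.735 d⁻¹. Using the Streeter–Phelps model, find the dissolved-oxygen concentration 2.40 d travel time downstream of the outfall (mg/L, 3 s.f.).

Mixed DO = (5.83×7.72 + 1.55×0.314)/(5.83+1.55) = 45.49/7.380 = 6.165 mg/L.
Mixed L₀ = (5.83×2.90 + 1.55×87.6)/(7.380) = 152.7/7.380 = 20.69 mg/L.
Initial deficit D₀ = C_s − DO₀ = 9.77 − 6.165 = 3.605 mg/L.
D(2.40) = [0.336×20.69/(0.735−0.336)](e^(−0.336×2.40) − e^(−0.735×2.40)) + 3.605 e^(−0.735×2.40)
= 17.42 × (0.4465 − 0.1714) + 3.605 × 0.1714 = 5.411 mg/L.
DO = 9.77 − 5.411 = 4.359 mg/L.

DO ≈ 4.36 mg/L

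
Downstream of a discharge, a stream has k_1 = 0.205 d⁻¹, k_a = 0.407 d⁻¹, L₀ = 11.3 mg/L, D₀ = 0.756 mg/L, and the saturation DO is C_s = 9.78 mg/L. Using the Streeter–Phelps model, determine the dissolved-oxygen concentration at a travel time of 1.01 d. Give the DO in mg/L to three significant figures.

k_1 L₀/(k_a−k_1) = 0.205×11.3/(0.407−0.205) = 2.317/0.2020 = 11.47 mg/L.
e^(−k_1 t) = e^(−0.205×1.010) = 0.8130; e^(−k_a t) = e^(−0.407×1.010) = 0.6629.
D = 11.47 × (0.8130 − 0.6629) + 0.756 × 0.6629 = 1.721 + 0.5012 = 2.222 mg/L.
DO = C_s − D = 9.78 − 2.222 = 7.558 mg/L.

DO ≈ 7.56 mg/L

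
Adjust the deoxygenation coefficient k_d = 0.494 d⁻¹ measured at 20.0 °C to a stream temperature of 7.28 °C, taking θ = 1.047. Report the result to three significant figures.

k_d(T₂) = k_d(T₁) · θ^(T₂−T₁) = 0.494 × 1.047^(7.28−20.0)
= 0.494 × 1.047^-12.7 = 0.494 × 0.5575 = 0.2754 d⁻¹.

k_d ≈ 0.275 d⁻¹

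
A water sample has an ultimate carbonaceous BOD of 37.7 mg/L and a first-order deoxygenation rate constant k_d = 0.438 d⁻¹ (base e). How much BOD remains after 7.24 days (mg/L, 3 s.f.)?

L ≈ 1.58 mg/L

L_t = L₀ e^(−k_d t) = 37.7 × e^(−0.438×7.24) = 37.7 × 0.04196 = 1.582 mg/L.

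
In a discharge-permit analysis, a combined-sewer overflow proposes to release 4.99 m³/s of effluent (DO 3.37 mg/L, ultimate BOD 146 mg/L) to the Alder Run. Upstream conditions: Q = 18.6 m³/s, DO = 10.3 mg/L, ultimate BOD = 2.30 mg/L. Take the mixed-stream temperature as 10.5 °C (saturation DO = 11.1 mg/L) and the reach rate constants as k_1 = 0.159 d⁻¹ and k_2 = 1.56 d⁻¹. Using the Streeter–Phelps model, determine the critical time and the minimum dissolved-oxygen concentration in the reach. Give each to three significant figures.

t_c ≈ 0.957 d; minimum DO ≈ 8.24 mg/L

Mixed DO = (18.6×10.3 + 4.99×3.37)/(18.6+4.99) = 208.4/23.59 = 8.834 mg/L.
Mixed L₀ = (18.6×2.30 + 4.99×146)/(23.59) = 771.3/23.59 = 32.70 mg/L.
Initial deficit D₀ = C_s − DO₀ = 11.1 − 8.834 = 2.266 mg/L.
t_c = (1/1.401) ln[(1.56/0.159)(1 − 2.266×1.401/(0.159×32.70))] = 0.7138 × ln(3.820) = 0.9567 d.
D_c = (0.159/1.56) × 32.70 × e^(−0.159×0.9567) = 0.1019 × 32.70 × 0.8589 = 2.862 mg/L.
Minimum DO = 11.1 − 2.862 = 8.238 mg/L.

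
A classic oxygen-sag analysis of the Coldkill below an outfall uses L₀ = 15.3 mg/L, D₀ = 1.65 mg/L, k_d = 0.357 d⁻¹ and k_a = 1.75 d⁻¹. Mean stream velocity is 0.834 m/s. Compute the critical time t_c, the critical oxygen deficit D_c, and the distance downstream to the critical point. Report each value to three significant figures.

t_c = [1/(k_a−k_d)] ln[(k_a/k_d)(1 − D₀(k_a−k_d)/(k_d L₀))]
= [1/(1.75−0.357)] ln[(1.75/0.357)(1 − 1.65×1.393/(0.357×15.3))]
= (1/1.393) ln[4.902 × 0.5792] = 0.7179 × ln(2.839) = 0.7179 × 1.044 = 0.7491 d.
L(t_c) = L₀ e^(−k_d t_c) = 15.3 × 0.7653 = 11.71 mg/L, and at the critical point k_a D_c = k_d L, so D_c = (0.357/1.75) × 11.71 = 2.389 mg/L.
x_c = v t_c = 0.834 m/s × 0.7491 d × 86400 s/d = 53980 m ≈ 54.0 km.

t_c ≈ 0.749 d; D_c ≈ 2.39 mg/L; x_c ≈ 54.0 km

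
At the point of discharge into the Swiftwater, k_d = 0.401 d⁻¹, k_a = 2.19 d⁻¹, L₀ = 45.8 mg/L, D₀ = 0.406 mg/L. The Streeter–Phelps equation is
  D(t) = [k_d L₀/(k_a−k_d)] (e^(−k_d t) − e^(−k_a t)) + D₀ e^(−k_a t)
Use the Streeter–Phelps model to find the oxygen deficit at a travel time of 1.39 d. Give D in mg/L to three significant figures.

D ≈ 5.41 mg/L

k_d L₀/(k_a−k_d) = 0.401×45.8/(2.19−0.401) = 18.37/1.789 = 10.27 mg/L.
e^(−k_d t) = e^(−0.401×1.390) = 0.5727; e^(−k_a t) = e^(−2.19×1.390) = 0.04764.
D = 10.27 × (0.5727 − 0.04764) + 0.406 × 0.04764 = 5.390 + 0.01934 = 5.410 mg/L.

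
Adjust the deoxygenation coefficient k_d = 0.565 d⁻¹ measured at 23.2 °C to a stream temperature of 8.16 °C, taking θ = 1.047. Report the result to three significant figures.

k_d ≈ 0.283 d⁻¹

k_d(T₂) = k_d(T₁) · θ^(T₂−T₁) = 0.565 × 1.047^(8.16−23.2)
= 0.565 × 1.047^-15.0 = 0.565 × 0.5012 = 0.2832 d⁻¹.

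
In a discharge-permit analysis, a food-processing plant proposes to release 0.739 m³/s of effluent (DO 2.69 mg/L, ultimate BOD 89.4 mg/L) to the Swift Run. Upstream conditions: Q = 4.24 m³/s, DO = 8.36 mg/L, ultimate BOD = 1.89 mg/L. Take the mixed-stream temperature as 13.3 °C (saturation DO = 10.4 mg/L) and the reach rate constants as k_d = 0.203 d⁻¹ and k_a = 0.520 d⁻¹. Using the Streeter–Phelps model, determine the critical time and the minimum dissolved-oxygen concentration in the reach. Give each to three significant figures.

t_c ≈ 1.83 d; minimum DO ≈ 6.39 mg/L

Mixed DO = (4.24×8.36 + 0.739×2.69)/(4.24+0.739) = 37.43/4.979 = 7.518 mg/L.
Mixed L₀ = (4.24×1.89 + 0.739×89.4)/(4.979) = 74.08/4.979 = 14.88 mg/L.
Initial deficit D₀ = C_s − DO₀ = 10.4 − 7.518 = 2.882 mg/L.
t_c = (1/0.3170) ln[(0.520/0.203)(1 − 2.882×0.3170/(0.203×14.88))] = 3.155 × ln(1.787) = 1.831 d.
D_c = (0.203/0.520) × 14.88 × e^(−0.203×1.831) = 0.3904 × 14.88 × 0.6895 = 4.005 mg/L.
Minimum DO = 10.4 − 4.005 = 6.395 mg/L.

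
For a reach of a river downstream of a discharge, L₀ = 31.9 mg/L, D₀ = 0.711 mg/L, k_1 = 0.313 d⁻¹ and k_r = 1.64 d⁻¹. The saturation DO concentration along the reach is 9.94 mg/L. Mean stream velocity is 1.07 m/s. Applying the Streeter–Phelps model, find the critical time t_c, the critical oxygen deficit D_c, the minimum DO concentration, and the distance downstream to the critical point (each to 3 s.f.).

t_c ≈ 1.17 d; D_c ≈ 4.22 mg/L; min DO ≈ 5.72 mg/L; x_c ≈ 108 km

At the critical point dD/dt = 0, so k_1 L₀ e^(−k_1 t) = k_r D. Substituting D(t) from the Streeter–Phelps equation and solving for t gives
t_c = ln[(k_r/k_1)(1 − D₀(k_r−k_1)/(k_1 L₀))] / (k_r−k_1).
Here k_r−k_1 = 1.327 d⁻¹ and 1 − D₀(k_r−k_1)/(k_1 L₀) = 1 − 0.711×1.327/(0.313×31.9) = 0.9055, so
t_c = ln(5.240 × 0.9055) / 1.327 = 1.557 / 1.327 = 1.173 d.
D_c = (k_1/k_r) L₀ e^(−k_1 t_c) = (0.313/1.64) × 31.9 × e^(−0.313×1.173) = 0.1909 × 31.9 × 0.6926 = 4.217 mg/L.
Minimum DO = C_s − D_c = 9.94 − 4.217 = 5.723 mg/L.
x_c = v t_c = 1.07 m/s × 1.173 d × 86400 s/d = 108500 m ≈ 108 km.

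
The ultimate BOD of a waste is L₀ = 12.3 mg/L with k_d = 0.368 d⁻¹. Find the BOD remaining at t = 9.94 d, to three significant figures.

L ≈ 0.317 mg/L

L_t = L₀ e^(−k_d t) = 12.3 × e^(−0.368×9.94) = 12.3 × 0.02579 = 0.3172 mg/L.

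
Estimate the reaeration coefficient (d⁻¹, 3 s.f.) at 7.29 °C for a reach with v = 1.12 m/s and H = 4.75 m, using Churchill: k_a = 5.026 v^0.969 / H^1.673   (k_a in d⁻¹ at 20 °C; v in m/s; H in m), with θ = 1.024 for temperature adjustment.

k_a ≈ 0.306 d⁻¹

k_a(20) = 5.026 × 1.12^0.969 / 4.75^1.673 = 5.026 × 1.116 / 13.56 = 0.4138 d⁻¹.
k_a(7.29) = 0.4138 × 1.024^(7.29−20) = 0.4138 × 0.7398 = 0.3061 d⁻¹.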